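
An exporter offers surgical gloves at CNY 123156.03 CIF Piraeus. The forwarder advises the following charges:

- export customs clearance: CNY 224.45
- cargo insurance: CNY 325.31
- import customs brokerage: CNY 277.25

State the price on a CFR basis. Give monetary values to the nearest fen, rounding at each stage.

Not relevant to the conversion: export clearance — on the seller under both CIF and CFR; already in the CIF price and stays in the CFR price. brokerage — on the buyer under both terms; not part of either seller's price.
From CIF to CFR, the seller no longer bears: insurance.
CFR price = 123156.03 − 325.31 = 122830.72

CFR price: CNY 122830.72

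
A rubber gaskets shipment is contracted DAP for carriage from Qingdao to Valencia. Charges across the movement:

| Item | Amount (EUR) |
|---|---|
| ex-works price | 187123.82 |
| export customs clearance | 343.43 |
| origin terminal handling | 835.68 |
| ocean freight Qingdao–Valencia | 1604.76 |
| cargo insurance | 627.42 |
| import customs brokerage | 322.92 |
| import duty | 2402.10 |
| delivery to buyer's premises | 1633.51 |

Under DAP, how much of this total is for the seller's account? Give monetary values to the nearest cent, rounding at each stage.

Seller's account: EUR 192168.62

DAP: the seller bears all costs to the named destination except import duty and clearance.
Seller's account: goods 187123.82 + export clearance 343.43 + origin terminal 835.68 + freight 1604.76 + insurance 627.42 + delivery 1633.51 = 192168.62
Buyer's account: brokerage 322.92 + duty 2402.10 = 2725.02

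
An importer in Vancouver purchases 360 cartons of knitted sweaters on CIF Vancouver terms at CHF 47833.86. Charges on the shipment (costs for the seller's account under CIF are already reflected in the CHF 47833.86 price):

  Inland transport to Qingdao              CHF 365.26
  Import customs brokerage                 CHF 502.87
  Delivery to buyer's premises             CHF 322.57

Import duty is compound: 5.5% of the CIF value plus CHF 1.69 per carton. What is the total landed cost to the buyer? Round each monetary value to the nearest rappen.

CIF: the seller pays costs through ocean freight and marine insurance to the destination port.
Already in the invoice (seller's account under CIF): inland to port — exclude.
The CIF price already equals the CIF value: 47833.86
Ad valorem component: 47833.86 × 5.5% = 2630.86
Specific component: 360 × 1.69 = 608.40
Import duty = 2630.86 + 608.40 = 3239.26
Buyer bears: brokerage 502.87 + delivery 322.57 + duty 3239.26 = 4064.70
Landed cost = invoice 47833.86 + 4064.70 = 51898.56

Total landed cost: CHF 51898.56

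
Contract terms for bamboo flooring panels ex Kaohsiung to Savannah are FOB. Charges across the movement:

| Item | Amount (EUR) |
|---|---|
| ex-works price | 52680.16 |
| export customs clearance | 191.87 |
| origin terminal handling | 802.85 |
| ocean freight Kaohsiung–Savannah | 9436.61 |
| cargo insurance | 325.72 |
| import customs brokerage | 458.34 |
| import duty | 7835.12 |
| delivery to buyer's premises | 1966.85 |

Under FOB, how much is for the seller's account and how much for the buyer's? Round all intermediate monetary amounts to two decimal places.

FOB: the seller bears costs until goods are on board at the origin port; the buyer bears freight, insurance and all costs thereafter.
Seller's account: goods 52680.16 + export clearance 191.87 + origin terminal 802.85 = 53674.88
Buyer's account: freight 9436.61 + insurance 325.72 + brokerage 458.34 + duty 7835.12 + delivery 1966.85 = 20022.64

Seller: EUR 53674.88; buyer: EUR 20022.64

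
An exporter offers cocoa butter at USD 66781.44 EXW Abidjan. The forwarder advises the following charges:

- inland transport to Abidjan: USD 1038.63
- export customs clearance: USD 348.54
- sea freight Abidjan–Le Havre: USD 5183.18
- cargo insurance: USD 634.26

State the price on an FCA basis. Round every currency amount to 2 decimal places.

Not relevant to the conversion: insurance, freight — on the buyer under both terms; not part of either seller's price.
From EXW to FCA, the seller additionally bears: inland to port, export clearance.
FCA price = 66781.44 + 1038.63 + 348.54 = 68168.61

FCA price: USD 68168.61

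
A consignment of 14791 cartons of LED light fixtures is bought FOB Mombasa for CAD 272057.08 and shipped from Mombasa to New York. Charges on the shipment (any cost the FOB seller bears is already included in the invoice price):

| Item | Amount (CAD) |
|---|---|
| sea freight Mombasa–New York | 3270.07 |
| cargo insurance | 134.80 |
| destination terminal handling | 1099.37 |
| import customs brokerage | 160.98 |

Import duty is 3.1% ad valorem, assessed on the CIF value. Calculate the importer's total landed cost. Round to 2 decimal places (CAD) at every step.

Total landed cost: CAD 285261.62

FOB: the seller bears costs until goods are on board at the origin port; the buyer bears freight, insurance and all costs thereafter.
CIF value = FOB price + freight + insurance = 272057.08 + 3270.07 + 134.80 = 275461.95
Import duty = 275461.95 × 3.1% = 8539.32
Buyer bears: freight 3270.07 + insurance 134.80 + destination terminal 1099.37 + brokerage 160.98 + duty 8539.32 = 13204.54
Landed cost = invoice 272057.08 + 13204.54 = 285261.62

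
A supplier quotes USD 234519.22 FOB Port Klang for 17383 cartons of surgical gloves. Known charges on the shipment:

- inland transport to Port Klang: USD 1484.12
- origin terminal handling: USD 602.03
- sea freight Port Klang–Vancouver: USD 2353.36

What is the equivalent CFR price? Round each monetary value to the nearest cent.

CFR price: USD 236872.58

Not relevant to the conversion: origin terminal, inland to port — on the seller under both FOB and CFR; already in the FOB price and stays in the CFR price.
From FOB to CFR, the seller additionally bears: freight.
CFR price = 234519.22 + 2353.36 = 236872.58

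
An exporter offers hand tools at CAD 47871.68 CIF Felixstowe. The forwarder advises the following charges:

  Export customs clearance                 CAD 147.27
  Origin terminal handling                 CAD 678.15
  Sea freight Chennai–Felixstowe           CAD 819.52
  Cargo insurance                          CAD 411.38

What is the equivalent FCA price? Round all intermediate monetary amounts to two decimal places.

FCA price: CAD 45962.63

Not relevant to the conversion: export clearance — on the seller under both CIF and FCA; already in the CIF price and stays in the FCA price.
From CIF to FCA, the seller no longer bears: origin terminal, freight, insurance.
FCA price = 47871.68 − 678.15 − 819.52 − 411.38 = 45962.63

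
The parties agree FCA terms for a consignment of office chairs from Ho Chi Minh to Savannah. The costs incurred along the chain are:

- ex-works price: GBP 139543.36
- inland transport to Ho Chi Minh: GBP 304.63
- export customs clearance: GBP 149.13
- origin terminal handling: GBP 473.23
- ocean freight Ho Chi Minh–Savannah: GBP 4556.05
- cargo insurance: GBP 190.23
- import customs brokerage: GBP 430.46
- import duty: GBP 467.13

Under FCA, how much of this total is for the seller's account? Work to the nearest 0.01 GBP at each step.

Seller's account: GBP 139997.12

FCA: the seller delivers export-cleared goods to the carrier; the buyer bears costs from that point.
Seller's account: goods 139543.36 + inland to port 304.63 + export clearance 149.13 = 139997.12
Buyer's account: origin terminal 473.23 + freight 4556.05 + insurance 190.23 + brokerage 430.46 + duty 467.13 = 6117.10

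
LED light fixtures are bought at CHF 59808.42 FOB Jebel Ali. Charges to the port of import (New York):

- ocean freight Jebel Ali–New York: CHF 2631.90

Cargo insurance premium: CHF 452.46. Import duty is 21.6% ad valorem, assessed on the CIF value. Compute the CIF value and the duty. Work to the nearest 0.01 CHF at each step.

CIF = FOB price + freight + insurance
CIF = 59808.42 + 2631.90 + 452.46 = 62892.78
Import duty = 62892.78 × 21.6% = 13584.84

CIF value: CHF 62892.78; import duty: CHF 13584.84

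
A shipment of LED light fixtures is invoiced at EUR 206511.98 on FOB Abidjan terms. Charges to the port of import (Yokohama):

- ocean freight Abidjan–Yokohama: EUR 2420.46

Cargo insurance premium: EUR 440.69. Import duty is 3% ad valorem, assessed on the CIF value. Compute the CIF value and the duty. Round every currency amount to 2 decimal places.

CIF value: EUR 209373.13; import duty: EUR 6281.19

CIF = FOB price + freight + insurance
CIF = 206511.98 + 2420.46 + 440.69 = 209373.13
Import duty = 209373.13 × 3% = 6281.19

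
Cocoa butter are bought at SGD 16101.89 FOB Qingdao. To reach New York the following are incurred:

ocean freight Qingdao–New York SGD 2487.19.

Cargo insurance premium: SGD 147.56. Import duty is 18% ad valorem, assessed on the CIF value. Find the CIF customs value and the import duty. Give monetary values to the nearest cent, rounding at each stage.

CIF value: SGD 18736.64; import duty: SGD 3372.60

CIF = FOB price + freight + insurance
CIF = 16101.89 + 2487.19 + 147.56 = 18736.64
Import duty = 18736.64 × 18% = 3372.60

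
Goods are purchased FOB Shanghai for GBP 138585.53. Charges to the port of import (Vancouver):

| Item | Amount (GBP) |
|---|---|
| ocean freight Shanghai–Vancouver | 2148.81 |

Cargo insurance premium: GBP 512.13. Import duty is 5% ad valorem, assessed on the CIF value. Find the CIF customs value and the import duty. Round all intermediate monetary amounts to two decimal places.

CIF value: GBP 141246.47; import duty: GBP 7062.32

CIF = FOB price + freight + insurance
CIF = 138585.53 + 2148.81 + 512.13 = 141246.47
Import duty = 141246.47 × 5% = 7062.32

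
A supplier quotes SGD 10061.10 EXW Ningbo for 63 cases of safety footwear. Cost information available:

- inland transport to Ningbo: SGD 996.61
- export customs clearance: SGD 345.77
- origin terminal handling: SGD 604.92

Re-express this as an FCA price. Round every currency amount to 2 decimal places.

Not relevant to the conversion: origin terminal — on the buyer under both terms; not part of either seller's price.
From EXW to FCA, the seller additionally bears: inland to port, export clearance.
FCA price = 10061.10 + 996.61 + 345.77 = 11403.48

FCA price: SGD 11403.48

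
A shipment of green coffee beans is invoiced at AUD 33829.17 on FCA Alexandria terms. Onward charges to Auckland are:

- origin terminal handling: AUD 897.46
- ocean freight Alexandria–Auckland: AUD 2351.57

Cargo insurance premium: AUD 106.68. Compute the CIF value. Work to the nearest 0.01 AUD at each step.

CIF = FCA price + pre-shipment costs + freight + insurance
CIF = 33829.17 + 897.46 + 2351.57 + 106.68 = 37184.88

CIF value: AUD 37184.88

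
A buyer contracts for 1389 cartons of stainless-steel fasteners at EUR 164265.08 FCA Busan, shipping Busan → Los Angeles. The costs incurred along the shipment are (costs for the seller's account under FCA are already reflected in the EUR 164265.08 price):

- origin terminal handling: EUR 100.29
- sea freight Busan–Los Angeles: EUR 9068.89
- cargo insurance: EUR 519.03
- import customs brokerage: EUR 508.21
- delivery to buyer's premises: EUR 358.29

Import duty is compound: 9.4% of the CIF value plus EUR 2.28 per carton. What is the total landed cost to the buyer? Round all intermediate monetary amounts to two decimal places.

FCA: the seller delivers export-cleared goods to the carrier; the buyer bears costs from that point.
CIF value = FCA price + origin terminal + freight + insurance = 164265.08 + 100.29 + 9068.89 + 519.03 = 173953.29
Ad valorem component: 173953.29 × 9.4% = 16351.61
Specific component: 1389 × 2.28 = 3166.92
Import duty = 16351.61 + 3166.92 = 19518.53
Buyer bears: origin terminal 100.29 + freight 9068.89 + insurance 519.03 + brokerage 508.21 + delivery 358.29 + duty 19518.53 = 30073.24
Landed cost = invoice 164265.08 + 30073.24 = 194338.32

Total landed cost: EUR 194338.32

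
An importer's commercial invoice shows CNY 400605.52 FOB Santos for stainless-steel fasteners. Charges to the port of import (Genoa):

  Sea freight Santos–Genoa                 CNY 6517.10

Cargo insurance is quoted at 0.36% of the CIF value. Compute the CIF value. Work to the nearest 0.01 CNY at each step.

Let C be the CIF value. C = FOB price + freight + 0.36% × C
C − 0.36% × C = 400605.52 + 6517.10
0.9964 × C = 407122.62
C = 407122.62 / 0.9964 = 408593.56
Insurance premium = 0.36% × 408593.56 = 1470.94

CIF value: CNY 408593.56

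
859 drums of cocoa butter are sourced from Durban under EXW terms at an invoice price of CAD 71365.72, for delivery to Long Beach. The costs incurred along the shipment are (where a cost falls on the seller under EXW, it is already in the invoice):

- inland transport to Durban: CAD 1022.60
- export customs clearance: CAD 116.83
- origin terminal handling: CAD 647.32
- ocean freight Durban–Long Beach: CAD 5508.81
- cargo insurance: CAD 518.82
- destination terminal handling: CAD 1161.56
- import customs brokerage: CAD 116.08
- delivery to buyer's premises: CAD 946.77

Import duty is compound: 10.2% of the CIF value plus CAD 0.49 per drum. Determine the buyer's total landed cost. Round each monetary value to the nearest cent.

EXW: the seller makes goods available at their premises; the buyer bears all onward costs.
CIF value = EXW price + inland to port + export clearance + origin terminal + freight + insurance = 71365.72 + 1022.60 + 116.83 + 647.32 + 5508.81 + 518.82 = 79180.10
Ad valorem component: 79180.10 × 10.2% = 8076.37
Specific component: 859 × 0.49 = 420.91
Import duty = 8076.37 + 420.91 = 8497.28
Buyer bears: inland to port 1022.60 + export clearance 116.83 + origin terminal 647.32 + freight 5508.81 + insurance 518.82 + destination terminal 1161.56 + brokerage 116.08 + delivery 946.77 + duty 8497.28 = 18536.07
Landed cost = invoice 71365.72 + 18536.07 = 89901.79

Total landed cost: CAD 89901.79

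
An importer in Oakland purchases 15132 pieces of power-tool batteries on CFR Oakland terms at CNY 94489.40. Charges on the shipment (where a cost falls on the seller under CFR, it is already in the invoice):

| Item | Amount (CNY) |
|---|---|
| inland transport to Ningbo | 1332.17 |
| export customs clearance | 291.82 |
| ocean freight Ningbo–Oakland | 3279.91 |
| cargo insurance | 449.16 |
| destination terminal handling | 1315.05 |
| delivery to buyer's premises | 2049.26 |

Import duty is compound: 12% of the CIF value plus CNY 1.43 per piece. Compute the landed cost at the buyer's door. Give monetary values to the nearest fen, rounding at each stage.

CFR: the seller pays costs through ocean freight to the destination port, but not insurance.
Already in the invoice (seller's account under CFR): inland to port, export clearance, freight — exclude.
CIF value = CFR price + insurance = 94489.40 + 449.16 = 94938.56
Ad valorem component: 94938.56 × 12% = 11392.63
Specific component: 15132 × 1.43 = 21638.76
Import duty = 11392.63 + 21638.76 = 33031.39
Buyer bears: insurance 449.16 + destination terminal 1315.05 + delivery 2049.26 + duty 33031.39 = 36844.86
Landed cost = invoice 94489.40 + 36844.86 = 131334.26

Total landed cost: CNY 131334.26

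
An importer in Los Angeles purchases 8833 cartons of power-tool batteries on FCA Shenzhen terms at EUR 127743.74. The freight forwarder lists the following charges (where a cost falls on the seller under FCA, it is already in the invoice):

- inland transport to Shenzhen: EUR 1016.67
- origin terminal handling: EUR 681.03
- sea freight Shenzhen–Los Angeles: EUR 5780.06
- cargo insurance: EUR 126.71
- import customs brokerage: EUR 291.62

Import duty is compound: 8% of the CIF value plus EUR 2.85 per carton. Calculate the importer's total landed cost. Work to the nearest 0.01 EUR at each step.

Total landed cost: EUR 170543.73

FCA: the seller delivers export-cleared goods to the carrier; the buyer bears costs from that point.
Already in the invoice (seller's account under FCA): inland to port — exclude.
CIF value = FCA price + origin terminal + freight + insurance = 127743.74 + 681.03 + 5780.06 + 126.71 = 134331.54
Ad valorem component: 134331.54 × 8% = 10746.52
Specific component: 8833 × 2.85 = 25174.05
Import duty = 10746.52 + 25174.05 = 35920.57
Buyer bears: origin terminal 681.03 + freight 5780.06 + insurance 126.71 + brokerage 291.62 + duty 35920.57 = 42799.99
Landed cost = invoice 127743.74 + 42799.99 = 170543.73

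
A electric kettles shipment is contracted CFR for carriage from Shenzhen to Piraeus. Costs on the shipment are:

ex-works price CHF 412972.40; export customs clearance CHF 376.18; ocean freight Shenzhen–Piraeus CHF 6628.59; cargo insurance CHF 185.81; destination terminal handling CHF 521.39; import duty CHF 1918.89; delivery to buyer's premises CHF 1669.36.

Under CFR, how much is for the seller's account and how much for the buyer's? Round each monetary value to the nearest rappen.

CFR: the seller pays costs through ocean freight to the destination port, but not insurance.
Seller's account: goods 412972.40 + export clearance 376.18 + freight 6628.59 = 419977.17
Buyer's account: insurance 185.81 + destination terminal 521.39 + duty 1918.89 + delivery 1669.36 = 4295.45

Seller: CHF 419977.17; buyer: CHF 4295.45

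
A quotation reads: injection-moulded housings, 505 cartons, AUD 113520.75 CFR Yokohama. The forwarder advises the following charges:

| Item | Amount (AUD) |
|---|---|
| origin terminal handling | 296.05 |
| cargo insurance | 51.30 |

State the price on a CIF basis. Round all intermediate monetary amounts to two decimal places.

CIF price: AUD 113572.05

Not relevant to the conversion: origin terminal — on the seller under both CFR and CIF; already in the CFR price and stays in the CIF price.
From CFR to CIF, the seller additionally bears: insurance.
CIF price = 113520.75 + 51.30 = 113572.05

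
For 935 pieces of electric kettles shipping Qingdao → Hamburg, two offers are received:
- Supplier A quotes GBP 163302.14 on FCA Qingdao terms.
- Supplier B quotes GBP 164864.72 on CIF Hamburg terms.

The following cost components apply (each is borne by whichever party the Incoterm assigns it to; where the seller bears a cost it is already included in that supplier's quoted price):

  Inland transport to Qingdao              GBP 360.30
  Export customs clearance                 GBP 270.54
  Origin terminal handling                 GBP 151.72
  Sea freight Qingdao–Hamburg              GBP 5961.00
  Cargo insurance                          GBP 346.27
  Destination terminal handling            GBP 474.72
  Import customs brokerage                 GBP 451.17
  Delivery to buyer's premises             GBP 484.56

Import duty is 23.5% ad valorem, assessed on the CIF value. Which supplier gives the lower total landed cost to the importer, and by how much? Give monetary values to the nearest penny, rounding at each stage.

Supplier A (FCA):
CIF value = FCA price + origin terminal + freight + insurance = 163302.14 + 151.72 + 5961.00 + 346.27 = 169761.13
Import duty = 169761.13 × 23.5% = 39893.87
Buyer bears (A): 151.72 + 5961.00 + 346.27 + 474.72 + 451.17 + 484.56 = 7869.44
Landed cost (A) = invoice 163302.14 + 7869.44 + duty 39893.87 = 211065.45
Supplier B (CIF):
The CIF price already equals the CIF value: 164864.72
Import duty = 164864.72 × 23.5% = 38743.21
Buyer bears (B): 474.72 + 451.17 + 484.56 = 1410.45
Landed cost (B) = invoice 164864.72 + 1410.45 + duty 38743.21 = 205018.38
Difference = |211065.45 − 205018.38| = 6047.07

Supplier B is cheaper by GBP 6047.07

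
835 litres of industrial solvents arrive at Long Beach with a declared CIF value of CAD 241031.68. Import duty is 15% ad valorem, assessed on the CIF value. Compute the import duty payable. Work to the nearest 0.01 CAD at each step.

Import duty: CAD 36154.75

Import duty = 241031.68 × 15% = 36154.75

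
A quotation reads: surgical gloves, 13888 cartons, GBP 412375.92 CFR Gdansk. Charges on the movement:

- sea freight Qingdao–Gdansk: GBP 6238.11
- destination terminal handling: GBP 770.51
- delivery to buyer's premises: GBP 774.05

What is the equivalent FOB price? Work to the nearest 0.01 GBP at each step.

Not relevant to the conversion: delivery, destination terminal — on the buyer under both terms; not part of either seller's price.
From CFR to FOB, the seller no longer bears: freight.
FOB price = 412375.92 − 6238.11 = 406137.81

FOB price: GBP 406137.81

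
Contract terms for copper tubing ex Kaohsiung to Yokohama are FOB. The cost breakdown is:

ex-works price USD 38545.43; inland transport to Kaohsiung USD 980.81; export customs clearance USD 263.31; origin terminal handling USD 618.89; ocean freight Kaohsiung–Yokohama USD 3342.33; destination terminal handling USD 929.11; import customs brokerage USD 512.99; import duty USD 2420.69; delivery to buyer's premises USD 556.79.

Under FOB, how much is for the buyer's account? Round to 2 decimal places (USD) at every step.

Buyer's account: USD 7761.91

FOB: the seller bears costs until goods are on board at the origin port; the buyer bears freight, insurance and all costs thereafter.
Seller's account: goods 38545.43 + inland to port 980.81 + export clearance 263.31 + origin terminal 618.89 = 40408.44
Buyer's account: freight 3342.33 + destination terminal 929.11 + brokerage 512.99 + duty 2420.69 + delivery 556.79 = 7761.91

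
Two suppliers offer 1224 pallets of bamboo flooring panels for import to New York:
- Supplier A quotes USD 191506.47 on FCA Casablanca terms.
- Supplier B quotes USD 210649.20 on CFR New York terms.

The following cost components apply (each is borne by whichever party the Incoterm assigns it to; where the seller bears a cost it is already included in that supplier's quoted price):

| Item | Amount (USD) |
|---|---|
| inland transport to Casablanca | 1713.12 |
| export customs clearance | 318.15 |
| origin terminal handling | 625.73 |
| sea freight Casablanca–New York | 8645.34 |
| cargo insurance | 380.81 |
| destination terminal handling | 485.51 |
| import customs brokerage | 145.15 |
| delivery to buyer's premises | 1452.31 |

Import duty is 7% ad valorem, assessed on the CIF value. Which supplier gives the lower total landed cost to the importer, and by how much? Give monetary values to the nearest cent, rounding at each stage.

Supplier A (FCA):
CIF value = FCA price + origin terminal + freight + insurance = 191506.47 + 625.73 + 8645.34 + 380.81 = 201158.35
Import duty = 201158.35 × 7% = 14081.08
Buyer bears (A): 625.73 + 8645.34 + 380.81 + 485.51 + 145.15 + 1452.31 = 11734.85
Landed cost (A) = invoice 191506.47 + 11734.85 + duty 14081.08 = 217322.40
Supplier B (CFR):
CIF value = CFR price + insurance = 210649.20 + 380.81 = 211030.01
Import duty = 211030.01 × 7% = 14772.10
Buyer bears (B): 380.81 + 485.51 + 145.15 + 1452.31 = 2463.78
Landed cost (B) = invoice 210649.20 + 2463.78 + duty 14772.10 = 227885.08
Difference = |217322.40 − 227885.08| = 10562.68

Supplier A is cheaper by USD 10562.68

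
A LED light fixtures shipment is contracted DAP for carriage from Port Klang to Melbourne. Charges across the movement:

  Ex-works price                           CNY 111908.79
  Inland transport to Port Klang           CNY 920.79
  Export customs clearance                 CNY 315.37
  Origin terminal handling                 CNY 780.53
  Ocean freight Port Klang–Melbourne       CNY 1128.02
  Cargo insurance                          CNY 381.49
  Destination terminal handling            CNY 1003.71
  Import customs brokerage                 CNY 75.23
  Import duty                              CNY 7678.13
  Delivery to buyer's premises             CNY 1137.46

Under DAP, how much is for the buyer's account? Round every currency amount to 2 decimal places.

DAP: the seller bears all costs to the named destination except import duty and clearance.
Seller's account: goods 111908.79 + inland to port 920.79 + export clearance 315.37 + origin terminal 780.53 + freight 1128.02 + insurance 381.49 + destination terminal 1003.71 + delivery 1137.46 = 117576.16
Buyer's account: brokerage 75.23 + duty 7678.13 = 7753.36

Buyer's account: CNY 7753.36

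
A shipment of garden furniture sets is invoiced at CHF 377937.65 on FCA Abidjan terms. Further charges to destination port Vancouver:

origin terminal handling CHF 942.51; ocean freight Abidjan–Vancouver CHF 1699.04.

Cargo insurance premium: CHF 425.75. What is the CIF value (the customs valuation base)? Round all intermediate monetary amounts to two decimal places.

CIF = FCA price + pre-shipment costs + freight + insurance
CIF = 377937.65 + 942.51 + 1699.04 + 425.75 = 381004.95

CIF value: CHF 381004.95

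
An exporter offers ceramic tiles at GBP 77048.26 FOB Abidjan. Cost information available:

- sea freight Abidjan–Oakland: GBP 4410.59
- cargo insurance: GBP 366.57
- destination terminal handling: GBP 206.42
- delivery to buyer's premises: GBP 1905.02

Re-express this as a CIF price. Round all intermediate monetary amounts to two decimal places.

Not relevant to the conversion: delivery, destination terminal — on the buyer under both terms; not part of either seller's price.
From FOB to CIF, the seller additionally bears: freight, insurance.
CIF price = 77048.26 + 4410.59 + 366.57 = 81825.42

CIF price: GBP 81825.42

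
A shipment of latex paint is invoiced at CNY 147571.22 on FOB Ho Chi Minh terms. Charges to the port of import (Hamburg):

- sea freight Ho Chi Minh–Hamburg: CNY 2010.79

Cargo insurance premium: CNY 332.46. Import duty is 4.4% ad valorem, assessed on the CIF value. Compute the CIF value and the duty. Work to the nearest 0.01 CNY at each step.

CIF value: CNY 149914.47; import duty: CNY 6596.24

CIF = FOB price + freight + insurance
CIF = 147571.22 + 2010.79 + 332.46 = 149914.47
Import duty = 149914.47 × 4.4% = 6596.24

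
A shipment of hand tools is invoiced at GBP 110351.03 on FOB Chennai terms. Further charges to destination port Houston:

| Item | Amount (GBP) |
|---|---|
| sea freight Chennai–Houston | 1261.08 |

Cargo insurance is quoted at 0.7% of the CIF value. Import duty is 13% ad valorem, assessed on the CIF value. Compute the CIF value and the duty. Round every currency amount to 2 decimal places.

CIF value: GBP 112398.90; import duty: GBP 14611.86

Let C be the CIF value. C = FOB price + freight + 0.7% × C
C − 0.7% × C = 110351.03 + 1261.08
0.993 × C = 111612.11
C = 111612.11 / 0.993 = 112398.90
Insurance premium = 0.7% × 112398.90 = 786.79
Import duty = 112398.90 × 13% = 14611.86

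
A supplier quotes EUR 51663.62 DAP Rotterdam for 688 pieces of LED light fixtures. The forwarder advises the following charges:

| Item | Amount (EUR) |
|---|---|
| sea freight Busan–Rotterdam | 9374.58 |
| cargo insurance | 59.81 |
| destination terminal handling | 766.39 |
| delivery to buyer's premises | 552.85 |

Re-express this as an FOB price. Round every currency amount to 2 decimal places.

FOB price: EUR 40909.99

From DAP to FOB, the seller no longer bears: freight, insurance, destination terminal, delivery.
FOB price = 51663.62 − 9374.58 − 59.81 − 766.39 − 552.85 = 40909.99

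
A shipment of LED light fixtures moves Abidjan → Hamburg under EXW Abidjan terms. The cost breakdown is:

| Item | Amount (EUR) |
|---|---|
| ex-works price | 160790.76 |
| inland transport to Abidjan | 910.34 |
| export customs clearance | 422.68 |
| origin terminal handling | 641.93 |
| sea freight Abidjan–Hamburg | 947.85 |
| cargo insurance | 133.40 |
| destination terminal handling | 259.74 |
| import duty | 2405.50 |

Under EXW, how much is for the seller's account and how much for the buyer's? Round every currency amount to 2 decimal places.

EXW: the seller makes goods available at their premises; the buyer bears all onward costs.
Seller's account: goods 160790.76 = 160790.76
Buyer's account: inland to port 910.34 + export clearance 422.68 + origin terminal 641.93 + freight 947.85 + insurance 133.40 + destination terminal 259.74 + duty 2405.50 = 5721.44

Seller: EUR 160790.76; buyer: EUR 5721.44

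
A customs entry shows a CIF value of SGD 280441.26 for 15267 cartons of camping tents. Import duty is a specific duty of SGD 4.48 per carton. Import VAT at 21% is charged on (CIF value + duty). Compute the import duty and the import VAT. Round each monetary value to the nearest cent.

Import duty = 15267 × 4.48 = 68396.16
VAT base = CIF + duty = 280441.26 + 68396.16 = 348837.42
Import VAT = 348837.42 × 21% = 73255.86

Import duty: SGD 68396.16; import VAT: SGD 73255.86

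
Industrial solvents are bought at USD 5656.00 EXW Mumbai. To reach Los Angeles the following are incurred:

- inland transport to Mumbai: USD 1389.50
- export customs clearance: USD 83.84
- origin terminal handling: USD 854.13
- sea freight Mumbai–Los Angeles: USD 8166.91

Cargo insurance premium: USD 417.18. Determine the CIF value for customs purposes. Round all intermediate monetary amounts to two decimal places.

CIF value: USD 16567.56

CIF = EXW price + pre-shipment costs + freight + insurance
CIF = 5656.00 + 1389.50 + 83.84 + 854.13 + 8166.91 + 417.18 = 16567.56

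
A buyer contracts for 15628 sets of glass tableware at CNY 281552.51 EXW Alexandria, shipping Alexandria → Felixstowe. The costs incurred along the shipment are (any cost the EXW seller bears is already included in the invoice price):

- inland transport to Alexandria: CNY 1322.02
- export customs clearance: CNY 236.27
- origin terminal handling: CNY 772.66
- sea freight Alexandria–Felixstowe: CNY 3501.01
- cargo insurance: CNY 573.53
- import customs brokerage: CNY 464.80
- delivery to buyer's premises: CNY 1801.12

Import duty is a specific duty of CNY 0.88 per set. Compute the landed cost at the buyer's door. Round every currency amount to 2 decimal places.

EXW: the seller makes goods available at their premises; the buyer bears all onward costs.
CIF value = EXW price + inland to port + export clearance + origin terminal + freight + insurance = 281552.51 + 1322.02 + 236.27 + 772.66 + 3501.01 + 573.53 = 287958.00
Import duty = 15628 × 0.88 = 13752.64
Buyer bears: inland to port 1322.02 + export clearance 236.27 + origin terminal 772.66 + freight 3501.01 + insurance 573.53 + brokerage 464.80 + delivery 1801.12 + duty 13752.64 = 22424.05
Landed cost = invoice 281552.51 + 22424.05 = 303976.56

Total landed cost: CNY 303976.56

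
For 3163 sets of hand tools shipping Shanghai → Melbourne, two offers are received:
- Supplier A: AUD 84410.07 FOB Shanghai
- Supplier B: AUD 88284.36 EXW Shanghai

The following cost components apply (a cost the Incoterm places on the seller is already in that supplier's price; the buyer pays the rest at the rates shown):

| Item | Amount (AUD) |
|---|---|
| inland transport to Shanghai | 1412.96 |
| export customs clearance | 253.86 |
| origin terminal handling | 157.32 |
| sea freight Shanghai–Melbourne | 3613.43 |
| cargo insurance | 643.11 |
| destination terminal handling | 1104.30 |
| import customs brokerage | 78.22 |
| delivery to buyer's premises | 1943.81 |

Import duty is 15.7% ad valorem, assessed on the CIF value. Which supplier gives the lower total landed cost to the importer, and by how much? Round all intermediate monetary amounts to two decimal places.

Supplier A is cheaper by AUD 6593.08

Supplier A (FOB):
CIF value = FOB price + freight + insurance = 84410.07 + 3613.43 + 643.11 = 88666.61
Import duty = 88666.61 × 15.7% = 13920.66
Buyer bears (A): 3613.43 + 643.11 + 1104.30 + 78.22 + 1943.81 = 7382.87
Landed cost (A) = invoice 84410.07 + 7382.87 + duty 13920.66 = 105713.60
Supplier B (EXW):
CIF value = EXW price + inland to port + export clearance + origin terminal + freight + insurance = 88284.36 + 1412.96 + 253.86 + 157.32 + 3613.43 + 643.11 = 94365.04
Import duty = 94365.04 × 15.7% = 14815.31
Buyer bears (B): 1412.96 + 253.86 + 157.32 + 3613.43 + 643.11 + 1104.30 + 78.22 + 1943.81 = 9207.01
Landed cost (B) = invoice 88284.36 + 9207.01 + duty 14815.31 = 112306.68
Difference = |105713.60 − 112306.68| = 6593.08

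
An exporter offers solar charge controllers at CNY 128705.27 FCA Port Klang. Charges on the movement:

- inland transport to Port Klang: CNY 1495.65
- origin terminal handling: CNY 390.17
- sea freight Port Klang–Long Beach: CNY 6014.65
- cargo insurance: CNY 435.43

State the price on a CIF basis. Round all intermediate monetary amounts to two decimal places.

Not relevant to the conversion: inland to port — on the seller under both FCA and CIF; already in the FCA price and stays in the CIF price.
From FCA to CIF, the seller additionally bears: origin terminal, freight, insurance.
CIF price = 128705.27 + 390.17 + 6014.65 + 435.43 = 135545.52

CIF price: CNY 135545.52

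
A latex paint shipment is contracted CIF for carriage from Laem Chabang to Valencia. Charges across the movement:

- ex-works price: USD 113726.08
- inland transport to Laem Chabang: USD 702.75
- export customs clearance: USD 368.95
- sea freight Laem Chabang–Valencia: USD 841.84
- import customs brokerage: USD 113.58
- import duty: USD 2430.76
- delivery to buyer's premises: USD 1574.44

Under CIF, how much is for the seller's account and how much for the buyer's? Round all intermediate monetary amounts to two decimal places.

Seller: USD 115639.62; buyer: USD 4118.78

CIF: the seller pays costs through ocean freight and marine insurance to the destination port.
Seller's account: goods 113726.08 + inland to port 702.75 + export clearance 368.95 + freight 841.84 = 115639.62
Buyer's account: brokerage 113.58 + duty 2430.76 + delivery 1574.44 = 4118.78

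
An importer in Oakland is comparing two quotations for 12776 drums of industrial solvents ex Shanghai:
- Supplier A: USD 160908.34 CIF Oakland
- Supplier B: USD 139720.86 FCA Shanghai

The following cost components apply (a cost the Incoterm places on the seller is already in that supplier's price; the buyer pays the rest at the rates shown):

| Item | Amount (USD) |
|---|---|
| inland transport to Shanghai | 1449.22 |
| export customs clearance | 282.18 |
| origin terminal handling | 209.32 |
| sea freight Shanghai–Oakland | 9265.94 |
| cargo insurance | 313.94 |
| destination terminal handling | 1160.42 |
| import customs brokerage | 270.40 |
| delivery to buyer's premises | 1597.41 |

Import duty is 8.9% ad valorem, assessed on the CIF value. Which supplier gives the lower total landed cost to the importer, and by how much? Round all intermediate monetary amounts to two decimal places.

Supplier B is cheaper by USD 12412.72

Supplier A (CIF):
The CIF price already equals the CIF value: 160908.34
Import duty = 160908.34 × 8.9% = 14320.84
Buyer bears (A): 1160.42 + 270.40 + 1597.41 = 3028.23
Landed cost (A) = invoice 160908.34 + 3028.23 + duty 14320.84 = 178257.41
Supplier B (FCA):
CIF value = FCA price + origin terminal + freight + insurance = 139720.86 + 209.32 + 9265.94 + 313.94 = 149510.06
Import duty = 149510.06 × 8.9% = 13306.40
Buyer bears (B): 209.32 + 9265.94 + 313.94 + 1160.42 + 270.40 + 1597.41 = 12817.43
Landed cost (B) = invoice 139720.86 + 12817.43 + duty 13306.40 = 165844.69
Difference = |178257.41 − 165844.69| = 12412.72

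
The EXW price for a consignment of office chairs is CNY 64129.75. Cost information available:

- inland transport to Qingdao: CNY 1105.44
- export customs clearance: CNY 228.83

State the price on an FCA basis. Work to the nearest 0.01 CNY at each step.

From EXW to FCA, the seller additionally bears: inland to port, export clearance.
FCA price = 64129.75 + 1105.44 + 228.83 = 65464.02

FCA price: CNY 65464.02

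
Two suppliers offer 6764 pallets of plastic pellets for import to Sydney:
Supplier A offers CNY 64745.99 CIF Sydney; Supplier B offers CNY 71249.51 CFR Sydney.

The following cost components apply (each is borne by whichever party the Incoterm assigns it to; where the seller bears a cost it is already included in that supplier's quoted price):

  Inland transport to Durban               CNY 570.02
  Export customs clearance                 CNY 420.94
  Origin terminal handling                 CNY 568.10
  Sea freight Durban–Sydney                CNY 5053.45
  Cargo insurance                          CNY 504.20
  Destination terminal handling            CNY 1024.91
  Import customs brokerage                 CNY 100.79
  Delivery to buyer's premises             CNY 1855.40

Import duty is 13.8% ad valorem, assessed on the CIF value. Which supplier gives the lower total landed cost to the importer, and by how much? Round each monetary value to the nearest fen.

Supplier A (CIF):
The CIF price already equals the CIF value: 64745.99
Import duty = 64745.99 × 13.8% = 8934.95
Buyer bears (A): 1024.91 + 100.79 + 1855.40 = 2981.10
Landed cost (A) = invoice 64745.99 + 2981.10 + duty 8934.95 = 76662.04
Supplier B (CFR):
CIF value = CFR price + insurance = 71249.51 + 504.20 = 71753.71
Import duty = 71753.71 × 13.8% = 9902.01
Buyer bears (B): 504.20 + 1024.91 + 100.79 + 1855.40 = 3485.30
Landed cost (B) = invoice 71249.51 + 3485.30 + duty 9902.01 = 84636.82
Difference = |76662.04 − 84636.82| = 7974.78

Supplier A is cheaper by CNY 7974.78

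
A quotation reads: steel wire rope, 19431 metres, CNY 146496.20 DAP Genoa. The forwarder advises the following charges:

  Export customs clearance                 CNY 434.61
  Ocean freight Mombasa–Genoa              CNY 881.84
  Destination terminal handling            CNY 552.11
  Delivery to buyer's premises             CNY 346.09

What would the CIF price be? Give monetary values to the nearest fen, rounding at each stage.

Not relevant to the conversion: export clearance, freight — on the seller under both DAP and CIF; already in the DAP price and stays in the CIF price.
From DAP to CIF, the seller no longer bears: destination terminal, delivery.
CIF price = 146496.20 − 552.11 − 346.09 = 145598.00

CIF price: CNY 145598.00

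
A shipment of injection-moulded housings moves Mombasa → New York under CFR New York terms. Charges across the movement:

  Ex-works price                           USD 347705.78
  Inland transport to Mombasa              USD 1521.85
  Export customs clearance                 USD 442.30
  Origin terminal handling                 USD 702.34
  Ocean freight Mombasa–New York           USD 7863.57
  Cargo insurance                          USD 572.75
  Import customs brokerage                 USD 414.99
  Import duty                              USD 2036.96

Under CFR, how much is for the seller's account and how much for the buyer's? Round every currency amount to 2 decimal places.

Seller: USD 358235.84; buyer: USD 3024.70

CFR: the seller pays costs through ocean freight to the destination port, but not insurance.
Seller's account: goods 347705.78 + inland to port 1521.85 + export clearance 442.30 + origin terminal 702.34 + freight 7863.57 = 358235.84
Buyer's account: insurance 572.75 + brokerage 414.99 + duty 2036.96 = 3024.70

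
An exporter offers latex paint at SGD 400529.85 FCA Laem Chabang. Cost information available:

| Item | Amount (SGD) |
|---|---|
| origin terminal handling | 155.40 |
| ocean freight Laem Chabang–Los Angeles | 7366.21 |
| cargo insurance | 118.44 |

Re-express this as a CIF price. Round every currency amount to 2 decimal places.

CIF price: SGD 408169.90

From FCA to CIF, the seller additionally bears: origin terminal, freight, insurance.
CIF price = 400529.85 + 155.40 + 7366.21 + 118.44 = 408169.90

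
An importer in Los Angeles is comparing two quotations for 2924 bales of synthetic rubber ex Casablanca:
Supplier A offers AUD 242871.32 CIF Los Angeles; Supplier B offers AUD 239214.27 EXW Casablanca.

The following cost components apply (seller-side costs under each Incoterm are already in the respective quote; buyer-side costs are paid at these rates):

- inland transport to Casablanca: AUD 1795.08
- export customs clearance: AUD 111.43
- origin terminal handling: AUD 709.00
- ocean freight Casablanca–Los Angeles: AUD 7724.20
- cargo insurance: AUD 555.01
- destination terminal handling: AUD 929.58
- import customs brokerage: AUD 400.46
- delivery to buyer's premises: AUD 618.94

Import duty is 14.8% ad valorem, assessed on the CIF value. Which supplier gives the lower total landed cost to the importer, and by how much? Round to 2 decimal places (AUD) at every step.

Supplier A (CIF):
The CIF price already equals the CIF value: 242871.32
Import duty = 242871.32 × 14.8% = 35944.96
Buyer bears (A): 929.58 + 400.46 + 618.94 = 1948.98
Landed cost (A) = invoice 242871.32 + 1948.98 + duty 35944.96 = 280765.26
Supplier B (EXW):
CIF value = EXW price + inland to port + export clearance + origin terminal + freight + insurance = 239214.27 + 1795.08 + 111.43 + 709.00 + 7724.20 + 555.01 = 250108.99
Import duty = 250108.99 × 14.8% = 37016.13
Buyer bears (B): 1795.08 + 111.43 + 709.00 + 7724.20 + 555.01 + 929.58 + 400.46 + 618.94 = 12843.70
Landed cost (B) = invoice 239214.27 + 12843.70 + duty 37016.13 = 289074.10
Difference = |280765.26 − 289074.10| = 8308.84

Supplier A is cheaper by AUD 8308.84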